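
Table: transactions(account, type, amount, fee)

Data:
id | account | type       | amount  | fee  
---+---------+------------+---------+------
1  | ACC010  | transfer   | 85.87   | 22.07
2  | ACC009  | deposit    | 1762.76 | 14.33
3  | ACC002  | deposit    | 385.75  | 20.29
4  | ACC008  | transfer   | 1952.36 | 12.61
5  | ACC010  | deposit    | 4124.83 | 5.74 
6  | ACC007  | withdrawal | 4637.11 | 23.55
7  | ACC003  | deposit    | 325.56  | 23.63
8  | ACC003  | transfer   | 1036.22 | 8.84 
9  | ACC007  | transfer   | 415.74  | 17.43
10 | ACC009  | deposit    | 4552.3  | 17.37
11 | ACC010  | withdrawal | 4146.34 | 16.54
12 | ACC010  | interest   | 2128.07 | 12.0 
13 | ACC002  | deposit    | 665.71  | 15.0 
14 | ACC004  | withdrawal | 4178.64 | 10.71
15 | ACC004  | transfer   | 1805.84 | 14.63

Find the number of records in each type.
SELECT type, COUNT(*) as count
FROM transactions
GROUP BY type

Result:
  deposit: 6
  interest: 1
  transfer: 5
  withdrawal: 3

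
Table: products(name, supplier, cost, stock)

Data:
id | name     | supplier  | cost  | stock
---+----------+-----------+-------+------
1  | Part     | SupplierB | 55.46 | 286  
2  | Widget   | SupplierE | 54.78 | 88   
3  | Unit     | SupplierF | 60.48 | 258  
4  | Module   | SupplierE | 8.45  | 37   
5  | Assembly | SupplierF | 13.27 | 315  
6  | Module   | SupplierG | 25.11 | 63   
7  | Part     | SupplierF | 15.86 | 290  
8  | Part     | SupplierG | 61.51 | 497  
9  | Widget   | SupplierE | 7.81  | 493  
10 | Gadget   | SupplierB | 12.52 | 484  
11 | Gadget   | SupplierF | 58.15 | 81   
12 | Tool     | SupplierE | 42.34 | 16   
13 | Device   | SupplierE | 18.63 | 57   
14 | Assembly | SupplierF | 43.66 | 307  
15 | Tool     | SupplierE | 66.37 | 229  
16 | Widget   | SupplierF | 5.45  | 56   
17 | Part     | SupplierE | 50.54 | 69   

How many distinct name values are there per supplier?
SELECT supplier, COUNT(DISTINCT name)
FROM products
GROUP BY supplier

Result:
  SupplierB: 2 distinct
  SupplierE: 5 distinct
  SupplierF: 5 distinct
  SupplierG: 2 distinct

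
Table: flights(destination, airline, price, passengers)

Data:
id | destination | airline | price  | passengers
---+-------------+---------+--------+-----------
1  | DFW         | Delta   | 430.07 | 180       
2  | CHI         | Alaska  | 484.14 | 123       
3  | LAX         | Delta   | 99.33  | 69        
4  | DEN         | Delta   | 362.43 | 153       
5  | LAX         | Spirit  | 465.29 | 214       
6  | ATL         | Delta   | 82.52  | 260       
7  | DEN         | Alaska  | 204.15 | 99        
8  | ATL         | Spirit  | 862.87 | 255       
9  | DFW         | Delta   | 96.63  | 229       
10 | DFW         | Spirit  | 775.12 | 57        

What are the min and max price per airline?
SELECT airline, MIN(price), MAX(price)
FROM flights
GROUP BY airline

Result:
  Alaska: min=204.15, max=484.14
  Delta: min=82.52, max=430.07
  Spirit: min=465.29, max=862.87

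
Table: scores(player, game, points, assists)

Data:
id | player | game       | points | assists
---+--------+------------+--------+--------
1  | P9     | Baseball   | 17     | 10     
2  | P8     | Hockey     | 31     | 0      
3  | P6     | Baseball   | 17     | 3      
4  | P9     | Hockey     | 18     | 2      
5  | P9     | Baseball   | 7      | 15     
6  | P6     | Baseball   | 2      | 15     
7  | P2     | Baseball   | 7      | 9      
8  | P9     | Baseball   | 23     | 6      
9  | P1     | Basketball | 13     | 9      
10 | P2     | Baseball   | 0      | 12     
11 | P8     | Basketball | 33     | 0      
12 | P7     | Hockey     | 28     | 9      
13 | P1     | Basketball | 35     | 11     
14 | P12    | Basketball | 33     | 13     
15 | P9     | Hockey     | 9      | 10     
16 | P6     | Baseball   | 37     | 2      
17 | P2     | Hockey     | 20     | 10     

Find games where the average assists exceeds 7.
SELECT game, AVG(assists)
FROM scores
GROUP BY game
HAVING AVG(assists) > 7

Result:
  Baseball: avg=9.00
  Basketball: avg=8.25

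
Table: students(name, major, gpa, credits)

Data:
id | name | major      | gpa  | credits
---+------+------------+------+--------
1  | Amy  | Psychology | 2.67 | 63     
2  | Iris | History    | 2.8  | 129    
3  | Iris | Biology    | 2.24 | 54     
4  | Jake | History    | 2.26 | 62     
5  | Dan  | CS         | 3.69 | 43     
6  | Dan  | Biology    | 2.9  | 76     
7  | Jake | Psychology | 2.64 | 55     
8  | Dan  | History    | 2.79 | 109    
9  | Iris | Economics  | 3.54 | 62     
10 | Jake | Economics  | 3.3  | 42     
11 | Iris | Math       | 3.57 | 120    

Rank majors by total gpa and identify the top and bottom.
SELECT major, SUM(gpa)
FROM students
GROUP BY major
ORDER BY SUM(gpa)

All groups:
  Math: 3.57
  CS: 3.69
  Biology: 5.14
  Psychology: 5.31
  Economics: 6.84
  History: 7.85

Highest: History (7.85)
Lowest: Math (3.57)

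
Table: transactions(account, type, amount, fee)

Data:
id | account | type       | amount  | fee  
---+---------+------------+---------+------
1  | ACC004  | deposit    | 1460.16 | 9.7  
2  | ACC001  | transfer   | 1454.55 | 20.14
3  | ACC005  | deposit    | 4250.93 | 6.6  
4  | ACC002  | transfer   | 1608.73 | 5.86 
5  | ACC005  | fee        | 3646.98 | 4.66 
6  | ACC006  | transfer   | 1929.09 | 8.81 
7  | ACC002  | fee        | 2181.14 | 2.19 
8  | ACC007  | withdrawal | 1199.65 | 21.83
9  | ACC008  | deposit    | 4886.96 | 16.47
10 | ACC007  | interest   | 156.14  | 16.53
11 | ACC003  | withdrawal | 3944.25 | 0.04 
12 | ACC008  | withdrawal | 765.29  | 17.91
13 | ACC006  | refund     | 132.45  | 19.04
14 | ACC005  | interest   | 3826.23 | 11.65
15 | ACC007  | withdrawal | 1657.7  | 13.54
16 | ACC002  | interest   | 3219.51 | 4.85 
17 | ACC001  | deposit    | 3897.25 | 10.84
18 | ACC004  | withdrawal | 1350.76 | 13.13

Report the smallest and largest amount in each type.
SELECT type, MIN(amount), MAX(amount)
FROM transactions
GROUP BY type

Result:
  deposit: min=1460.16, max=4886.96
  fee: min=2181.14, max=3646.98
  interest: min=156.14, max=3826.23
  refund: min=132.45, max=132.45
  transfer: min=1454.55, max=1929.09
  withdrawal: min=765.29, max=3944.25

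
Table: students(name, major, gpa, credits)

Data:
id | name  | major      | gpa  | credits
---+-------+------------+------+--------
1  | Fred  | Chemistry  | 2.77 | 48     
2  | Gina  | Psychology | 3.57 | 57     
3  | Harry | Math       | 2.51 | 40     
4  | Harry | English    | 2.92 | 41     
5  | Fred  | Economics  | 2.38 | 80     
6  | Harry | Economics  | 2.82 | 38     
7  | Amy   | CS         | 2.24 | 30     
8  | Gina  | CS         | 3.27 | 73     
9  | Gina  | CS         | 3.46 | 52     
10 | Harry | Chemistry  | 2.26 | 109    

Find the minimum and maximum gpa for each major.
SELECT major, MIN(gpa), MAX(gpa)
FROM students
GROUP BY major

Result:
  CS: min=2.24, max=3.46
  Chemistry: min=2.26, max=2.77
  Economics: min=2.38, max=2.82
  English: min=2.92, max=2.92
  Math: min=2.51, max=2.51
  Psychology: min=3.57, max=3.57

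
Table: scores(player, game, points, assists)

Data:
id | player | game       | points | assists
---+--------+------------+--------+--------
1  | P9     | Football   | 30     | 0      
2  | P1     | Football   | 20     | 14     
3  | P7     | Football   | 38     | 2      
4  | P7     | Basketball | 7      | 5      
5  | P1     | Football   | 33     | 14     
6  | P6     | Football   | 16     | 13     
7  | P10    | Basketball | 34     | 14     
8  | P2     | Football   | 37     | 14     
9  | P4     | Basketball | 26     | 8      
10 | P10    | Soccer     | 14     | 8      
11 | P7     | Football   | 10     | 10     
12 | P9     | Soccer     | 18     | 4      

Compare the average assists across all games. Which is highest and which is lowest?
SELECT game, AVG(assists)
FROM scores
GROUP BY game
ORDER BY AVG(assists)

All groups:
  Soccer: 6.00
  Basketball: 9.00
  Football: 9.57

Highest: Football (9.57)
Lowest: Soccer (6.00)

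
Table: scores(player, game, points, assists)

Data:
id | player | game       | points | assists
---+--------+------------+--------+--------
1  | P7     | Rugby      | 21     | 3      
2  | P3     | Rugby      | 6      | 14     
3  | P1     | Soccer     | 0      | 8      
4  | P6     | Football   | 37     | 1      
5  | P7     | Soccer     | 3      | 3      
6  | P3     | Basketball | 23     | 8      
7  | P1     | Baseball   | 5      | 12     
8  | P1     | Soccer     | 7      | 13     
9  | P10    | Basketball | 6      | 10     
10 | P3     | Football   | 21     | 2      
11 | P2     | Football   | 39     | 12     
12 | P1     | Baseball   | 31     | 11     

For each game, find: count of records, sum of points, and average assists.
SELECT game,
       COUNT(*) as cnt,
       SUM(points) as total_points,
       AVG(assists) as avg_assists
FROM scores
GROUP BY game

Result:
  Baseball: 2 records, 36 total points, 11.50 avg assists
  Basketball: 2 records, 29 total points, 9.00 avg assists
  Football: 3 records, 97 total points, 5.00 avg assists
  Rugby: 2 records, 27 total points, 8.50 avg assists
  Soccer: 3 records, 10 total points, 8.00 avg assists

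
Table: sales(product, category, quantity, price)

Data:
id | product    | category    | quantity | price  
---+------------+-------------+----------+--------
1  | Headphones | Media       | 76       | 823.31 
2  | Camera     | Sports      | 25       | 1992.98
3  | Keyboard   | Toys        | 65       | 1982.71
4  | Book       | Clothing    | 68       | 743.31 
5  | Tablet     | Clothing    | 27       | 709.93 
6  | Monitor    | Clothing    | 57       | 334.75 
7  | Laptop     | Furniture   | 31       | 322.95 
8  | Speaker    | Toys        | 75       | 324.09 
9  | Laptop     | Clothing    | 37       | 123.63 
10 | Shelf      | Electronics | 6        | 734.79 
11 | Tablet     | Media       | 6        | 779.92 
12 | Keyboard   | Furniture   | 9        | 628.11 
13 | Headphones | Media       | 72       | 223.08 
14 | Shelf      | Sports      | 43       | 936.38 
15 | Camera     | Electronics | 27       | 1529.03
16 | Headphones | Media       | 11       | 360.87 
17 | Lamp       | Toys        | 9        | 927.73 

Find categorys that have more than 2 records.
SELECT category, COUNT(*) as cnt
FROM sales
GROUP BY category
HAVING COUNT(*) > 2

Result:
  Clothing: 4
  Media: 4
  Toys: 3

Note: HAVING filters groups after aggregation, WHERE filters rows before.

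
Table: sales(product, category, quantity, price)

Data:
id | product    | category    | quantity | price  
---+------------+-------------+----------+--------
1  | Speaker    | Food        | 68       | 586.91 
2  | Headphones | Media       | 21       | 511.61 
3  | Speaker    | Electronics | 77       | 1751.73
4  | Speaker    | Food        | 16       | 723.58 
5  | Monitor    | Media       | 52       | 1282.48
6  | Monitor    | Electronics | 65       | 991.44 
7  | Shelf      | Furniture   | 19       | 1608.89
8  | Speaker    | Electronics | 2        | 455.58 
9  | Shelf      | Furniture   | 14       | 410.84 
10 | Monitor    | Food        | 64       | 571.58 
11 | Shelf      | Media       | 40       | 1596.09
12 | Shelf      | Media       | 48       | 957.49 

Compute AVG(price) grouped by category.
SELECT category, AVG(price) as result
FROM sales
GROUP BY category

Result:
  Electronics: 1066.25
  Food: 627.36
  Furniture: 1009.87
  Media: 1086.92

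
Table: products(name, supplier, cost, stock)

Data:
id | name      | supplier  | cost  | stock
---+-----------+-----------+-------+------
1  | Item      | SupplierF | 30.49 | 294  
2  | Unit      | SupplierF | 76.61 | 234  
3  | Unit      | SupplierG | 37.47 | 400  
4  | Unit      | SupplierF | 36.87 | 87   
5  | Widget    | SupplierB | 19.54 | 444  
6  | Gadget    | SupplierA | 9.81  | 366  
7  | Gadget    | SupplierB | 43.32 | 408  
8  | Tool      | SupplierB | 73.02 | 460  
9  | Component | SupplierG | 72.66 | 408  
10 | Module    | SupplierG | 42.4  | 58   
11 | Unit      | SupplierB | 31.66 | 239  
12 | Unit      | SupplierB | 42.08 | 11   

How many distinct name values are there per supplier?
SELECT supplier, COUNT(DISTINCT name)
FROM products
GROUP BY supplier

Result:
  SupplierA: 1 distinct
  SupplierB: 4 distinct
  SupplierF: 2 distinct
  SupplierG: 3 distinct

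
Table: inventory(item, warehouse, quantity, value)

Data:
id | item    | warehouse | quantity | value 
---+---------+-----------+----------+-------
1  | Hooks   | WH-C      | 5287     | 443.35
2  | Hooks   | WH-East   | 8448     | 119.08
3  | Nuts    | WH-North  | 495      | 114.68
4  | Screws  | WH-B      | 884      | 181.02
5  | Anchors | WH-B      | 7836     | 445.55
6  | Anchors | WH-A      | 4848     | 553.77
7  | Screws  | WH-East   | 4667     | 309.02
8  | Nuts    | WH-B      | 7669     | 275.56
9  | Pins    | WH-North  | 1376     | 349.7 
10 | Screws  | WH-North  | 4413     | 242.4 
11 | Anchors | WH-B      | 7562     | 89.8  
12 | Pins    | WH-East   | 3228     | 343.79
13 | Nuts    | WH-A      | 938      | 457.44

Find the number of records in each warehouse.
SELECT warehouse, COUNT(*) as count
FROM inventory
GROUP BY warehouse

Result:
  WH-A: 2
  WH-B: 4
  WH-C: 1
  WH-East: 3
  WH-North: 3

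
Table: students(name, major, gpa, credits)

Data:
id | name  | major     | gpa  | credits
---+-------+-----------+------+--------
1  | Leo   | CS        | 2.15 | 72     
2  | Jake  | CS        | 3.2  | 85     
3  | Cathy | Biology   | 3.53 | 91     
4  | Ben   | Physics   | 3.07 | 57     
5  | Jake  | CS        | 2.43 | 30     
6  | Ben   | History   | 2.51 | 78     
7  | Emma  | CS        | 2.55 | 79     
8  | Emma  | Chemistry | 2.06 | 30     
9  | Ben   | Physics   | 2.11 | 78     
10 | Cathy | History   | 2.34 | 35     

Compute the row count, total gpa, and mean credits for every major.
SELECT major,
       COUNT(*) as cnt,
       SUM(gpa) as total_gpa,
       AVG(credits) as avg_credits
FROM students
GROUP BY major

Result:
  Biology: 1 records, 3.53 total gpa, 91.00 avg credits
  CS: 4 records, 10.33 total gpa, 66.50 avg credits
  Chemistry: 1 records, 2.06 total gpa, 30.00 avg credits
  History: 2 records, 4.85 total gpa, 56.50 avg credits
  Physics: 2 records, 5.18 total gpa, 67.50 avg credits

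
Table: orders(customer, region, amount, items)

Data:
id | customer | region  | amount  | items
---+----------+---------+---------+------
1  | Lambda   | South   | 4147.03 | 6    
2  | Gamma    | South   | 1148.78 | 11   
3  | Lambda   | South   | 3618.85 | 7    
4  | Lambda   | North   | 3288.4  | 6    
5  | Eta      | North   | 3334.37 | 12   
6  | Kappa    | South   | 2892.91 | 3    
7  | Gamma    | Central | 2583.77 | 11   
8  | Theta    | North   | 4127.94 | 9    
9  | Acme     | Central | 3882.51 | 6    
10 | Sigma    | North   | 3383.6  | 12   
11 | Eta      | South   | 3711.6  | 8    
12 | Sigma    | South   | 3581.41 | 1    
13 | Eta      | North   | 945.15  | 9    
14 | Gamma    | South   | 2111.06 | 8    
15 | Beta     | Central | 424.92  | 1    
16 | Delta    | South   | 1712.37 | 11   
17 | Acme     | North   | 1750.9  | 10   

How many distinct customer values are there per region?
SELECT region, COUNT(DISTINCT customer)
FROM orders
GROUP BY region

Result:
  Central: 3 distinct
  North: 5 distinct
  South: 6 distinct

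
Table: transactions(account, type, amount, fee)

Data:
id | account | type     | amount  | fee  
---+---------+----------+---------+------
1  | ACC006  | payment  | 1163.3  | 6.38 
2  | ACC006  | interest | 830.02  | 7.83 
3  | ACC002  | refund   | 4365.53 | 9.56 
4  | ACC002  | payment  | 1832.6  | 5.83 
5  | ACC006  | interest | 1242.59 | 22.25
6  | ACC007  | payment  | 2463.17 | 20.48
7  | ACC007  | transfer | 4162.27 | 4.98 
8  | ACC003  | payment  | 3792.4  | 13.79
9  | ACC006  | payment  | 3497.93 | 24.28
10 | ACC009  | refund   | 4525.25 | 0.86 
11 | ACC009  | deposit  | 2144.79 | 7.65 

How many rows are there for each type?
SELECT type, COUNT(*) as count
FROM transactions
GROUP BY type

Result:
  deposit: 1
  interest: 2
  payment: 5
  refund: 2
  transfer: 1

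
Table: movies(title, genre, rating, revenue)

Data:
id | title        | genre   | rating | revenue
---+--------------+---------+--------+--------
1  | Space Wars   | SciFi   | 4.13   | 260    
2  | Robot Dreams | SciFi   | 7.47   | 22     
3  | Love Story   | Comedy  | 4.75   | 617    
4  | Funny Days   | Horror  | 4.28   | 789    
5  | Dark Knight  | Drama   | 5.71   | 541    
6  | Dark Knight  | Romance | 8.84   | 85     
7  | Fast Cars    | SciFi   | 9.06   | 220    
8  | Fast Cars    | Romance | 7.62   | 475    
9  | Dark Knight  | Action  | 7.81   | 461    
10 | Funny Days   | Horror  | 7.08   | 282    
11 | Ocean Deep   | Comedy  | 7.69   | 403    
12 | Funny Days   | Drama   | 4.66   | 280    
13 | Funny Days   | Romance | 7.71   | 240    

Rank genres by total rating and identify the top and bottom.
SELECT genre, SUM(rating)
FROM movies
GROUP BY genre
ORDER BY SUM(rating)

All groups:
  Action: 7.81
  Drama: 10.37
  Horror: 11.36
  Comedy: 12.44
  SciFi: 20.66
  Romance: 24.17

Highest: Romance (24.17)
Lowest: Action (7.81)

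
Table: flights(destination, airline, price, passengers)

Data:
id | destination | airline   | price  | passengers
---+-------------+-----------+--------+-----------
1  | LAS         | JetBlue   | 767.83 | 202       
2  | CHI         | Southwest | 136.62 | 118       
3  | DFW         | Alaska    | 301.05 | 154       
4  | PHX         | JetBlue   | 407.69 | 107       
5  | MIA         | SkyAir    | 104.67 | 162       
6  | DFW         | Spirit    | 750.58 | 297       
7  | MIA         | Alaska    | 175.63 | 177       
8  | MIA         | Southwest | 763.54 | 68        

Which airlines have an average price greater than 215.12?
SELECT airline, AVG(price)
FROM flights
GROUP BY airline
HAVING AVG(price) > 215.12

Result:
  Alaska: avg=238.34
  JetBlue: avg=587.76
  Southwest: avg=450.08
  Spirit: avg=750.58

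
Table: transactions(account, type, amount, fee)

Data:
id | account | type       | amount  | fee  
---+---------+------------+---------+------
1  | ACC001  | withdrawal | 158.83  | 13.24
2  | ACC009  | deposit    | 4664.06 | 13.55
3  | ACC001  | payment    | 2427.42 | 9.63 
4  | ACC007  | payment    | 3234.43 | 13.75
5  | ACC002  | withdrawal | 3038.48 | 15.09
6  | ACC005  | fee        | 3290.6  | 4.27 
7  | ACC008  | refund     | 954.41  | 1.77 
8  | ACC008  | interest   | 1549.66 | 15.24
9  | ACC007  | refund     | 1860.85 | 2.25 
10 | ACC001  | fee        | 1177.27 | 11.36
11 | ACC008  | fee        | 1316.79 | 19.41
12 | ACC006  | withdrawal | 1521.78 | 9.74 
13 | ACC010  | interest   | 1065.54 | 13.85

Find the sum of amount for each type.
SELECT type, SUM(amount) as result
FROM transactions
GROUP BY type

Result:
  deposit: 4664.06
  fee: 5784.66
  interest: 2615.20
  payment: 5661.85
  refund: 2815.26
  withdrawal: 4719.09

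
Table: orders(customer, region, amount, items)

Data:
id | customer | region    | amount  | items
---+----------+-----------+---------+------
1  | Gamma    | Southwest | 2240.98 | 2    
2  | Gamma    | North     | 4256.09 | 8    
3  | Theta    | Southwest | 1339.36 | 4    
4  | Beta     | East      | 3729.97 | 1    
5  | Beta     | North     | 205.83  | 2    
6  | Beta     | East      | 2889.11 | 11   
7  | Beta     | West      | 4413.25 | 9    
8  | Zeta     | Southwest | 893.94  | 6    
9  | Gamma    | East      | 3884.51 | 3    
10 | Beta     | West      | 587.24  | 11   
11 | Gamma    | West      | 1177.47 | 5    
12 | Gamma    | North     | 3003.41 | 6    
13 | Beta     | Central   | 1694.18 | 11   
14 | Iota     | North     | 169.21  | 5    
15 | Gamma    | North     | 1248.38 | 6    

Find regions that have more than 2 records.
SELECT region, COUNT(*) as cnt
FROM orders
GROUP BY region
HAVING COUNT(*) > 2

Result:
  East: 3
  North: 5
  Southwest: 3
  West: 3

Note: HAVING filters groups after aggregation, WHERE filters rows before.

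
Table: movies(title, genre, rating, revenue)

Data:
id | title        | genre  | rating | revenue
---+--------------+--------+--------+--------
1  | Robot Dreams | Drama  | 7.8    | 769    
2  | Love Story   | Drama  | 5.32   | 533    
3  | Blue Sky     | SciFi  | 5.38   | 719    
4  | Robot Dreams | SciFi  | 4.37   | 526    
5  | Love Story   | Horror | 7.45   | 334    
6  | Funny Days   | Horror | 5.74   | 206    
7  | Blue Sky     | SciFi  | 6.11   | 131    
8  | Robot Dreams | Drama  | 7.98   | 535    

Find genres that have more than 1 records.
SELECT genre, COUNT(*) as cnt
FROM movies
GROUP BY genre
HAVING COUNT(*) > 1

Result:
  Drama: 3
  Horror: 2
  SciFi: 3

Note: HAVING filters groups after aggregation, WHERE filters rows before.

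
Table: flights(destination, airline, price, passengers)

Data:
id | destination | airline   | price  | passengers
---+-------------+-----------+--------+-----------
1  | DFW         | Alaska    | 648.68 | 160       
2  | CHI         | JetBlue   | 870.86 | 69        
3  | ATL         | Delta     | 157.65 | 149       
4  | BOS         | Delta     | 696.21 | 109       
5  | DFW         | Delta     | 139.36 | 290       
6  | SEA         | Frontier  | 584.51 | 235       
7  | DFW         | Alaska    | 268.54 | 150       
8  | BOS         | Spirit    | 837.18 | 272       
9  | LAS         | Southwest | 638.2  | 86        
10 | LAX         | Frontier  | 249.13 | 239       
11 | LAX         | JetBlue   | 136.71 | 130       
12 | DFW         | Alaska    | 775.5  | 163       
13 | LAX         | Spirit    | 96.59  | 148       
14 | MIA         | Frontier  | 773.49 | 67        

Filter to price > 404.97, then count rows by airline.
SELECT airline, COUNT(*)
FROM flights
WHERE price > 404.97
GROUP BY airline

Note: WHERE filters rows before grouping.

Result:
  Alaska: 2
  Delta: 1
  Frontier: 2
  JetBlue: 1
  Southwest: 1
  Spirit: 1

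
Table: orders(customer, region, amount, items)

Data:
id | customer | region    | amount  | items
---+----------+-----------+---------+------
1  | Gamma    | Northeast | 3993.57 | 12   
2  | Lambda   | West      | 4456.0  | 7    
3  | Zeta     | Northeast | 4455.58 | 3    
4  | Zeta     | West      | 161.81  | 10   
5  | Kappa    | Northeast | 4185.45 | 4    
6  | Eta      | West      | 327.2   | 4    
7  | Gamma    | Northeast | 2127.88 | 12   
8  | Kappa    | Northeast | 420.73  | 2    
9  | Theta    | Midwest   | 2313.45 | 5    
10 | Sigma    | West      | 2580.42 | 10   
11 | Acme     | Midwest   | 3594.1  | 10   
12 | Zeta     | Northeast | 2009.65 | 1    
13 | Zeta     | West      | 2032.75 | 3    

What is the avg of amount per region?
SELECT region, AVG(amount) as result
FROM orders
GROUP BY region

Result:
  Midwest: 2953.78
  Northeast: 2865.48
  West: 1911.64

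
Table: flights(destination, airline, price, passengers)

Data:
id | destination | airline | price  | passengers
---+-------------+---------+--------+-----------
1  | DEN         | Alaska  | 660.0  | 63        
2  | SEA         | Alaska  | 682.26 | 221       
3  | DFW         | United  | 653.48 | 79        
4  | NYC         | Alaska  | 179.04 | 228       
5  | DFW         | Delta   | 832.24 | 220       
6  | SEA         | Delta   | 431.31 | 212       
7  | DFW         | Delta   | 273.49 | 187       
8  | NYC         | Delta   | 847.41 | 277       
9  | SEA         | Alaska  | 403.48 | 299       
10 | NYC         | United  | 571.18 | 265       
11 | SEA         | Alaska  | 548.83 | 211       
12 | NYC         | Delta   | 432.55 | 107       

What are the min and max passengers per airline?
SELECT airline, MIN(passengers), MAX(passengers)
FROM flights
GROUP BY airline

Result:
  Alaska: min=63, max=299
  Delta: min=107, max=277
  United: min=79, max=265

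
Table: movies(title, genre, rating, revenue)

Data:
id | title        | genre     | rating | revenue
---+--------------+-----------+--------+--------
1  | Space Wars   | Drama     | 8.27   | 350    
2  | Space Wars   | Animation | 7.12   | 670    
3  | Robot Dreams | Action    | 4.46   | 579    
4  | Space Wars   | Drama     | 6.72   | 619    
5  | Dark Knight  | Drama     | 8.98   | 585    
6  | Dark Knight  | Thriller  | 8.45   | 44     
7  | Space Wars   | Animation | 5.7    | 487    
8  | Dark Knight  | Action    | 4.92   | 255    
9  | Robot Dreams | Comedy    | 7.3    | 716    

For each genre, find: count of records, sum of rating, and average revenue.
SELECT genre,
       COUNT(*) as cnt,
       SUM(rating) as total_rating,
       AVG(revenue) as avg_revenue
FROM movies
GROUP BY genre

Result:
  Action: 2 records, 9.38 total rating, 417.00 avg revenue
  Animation: 2 records, 12.82 total rating, 578.50 avg revenue
  Comedy: 1 records, 7.30 total rating, 716.00 avg revenue
  Drama: 3 records, 23.97 total rating, 518.00 avg revenue
  Thriller: 1 records, 8.45 total rating, 44.00 avg revenue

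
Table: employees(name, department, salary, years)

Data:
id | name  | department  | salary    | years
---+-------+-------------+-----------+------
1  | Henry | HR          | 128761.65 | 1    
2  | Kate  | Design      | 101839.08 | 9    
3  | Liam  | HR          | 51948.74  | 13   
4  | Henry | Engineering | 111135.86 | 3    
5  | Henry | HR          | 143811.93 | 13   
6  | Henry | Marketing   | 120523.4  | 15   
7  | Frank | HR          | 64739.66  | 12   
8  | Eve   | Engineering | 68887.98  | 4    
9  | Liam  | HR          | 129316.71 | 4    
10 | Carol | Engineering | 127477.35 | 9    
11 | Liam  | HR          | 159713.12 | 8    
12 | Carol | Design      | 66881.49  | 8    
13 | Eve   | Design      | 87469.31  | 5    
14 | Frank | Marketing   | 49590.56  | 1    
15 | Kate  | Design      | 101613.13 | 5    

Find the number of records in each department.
SELECT department, COUNT(*) as count
FROM employees
GROUP BY department

Result:
  Design: 4
  Engineering: 3
  HR: 6
  Marketing: 2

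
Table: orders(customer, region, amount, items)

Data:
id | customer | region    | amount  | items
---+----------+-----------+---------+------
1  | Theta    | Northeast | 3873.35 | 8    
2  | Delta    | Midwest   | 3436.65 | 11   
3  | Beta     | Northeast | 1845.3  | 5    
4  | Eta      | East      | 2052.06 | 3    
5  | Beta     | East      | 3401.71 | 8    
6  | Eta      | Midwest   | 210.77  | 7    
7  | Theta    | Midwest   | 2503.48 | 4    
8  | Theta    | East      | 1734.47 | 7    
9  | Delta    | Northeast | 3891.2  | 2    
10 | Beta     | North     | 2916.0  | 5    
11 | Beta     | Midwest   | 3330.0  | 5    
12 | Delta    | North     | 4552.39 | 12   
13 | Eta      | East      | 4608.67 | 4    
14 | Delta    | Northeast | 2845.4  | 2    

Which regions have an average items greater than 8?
SELECT region, AVG(items)
FROM orders
GROUP BY region
HAVING AVG(items) > 8

Result:
  North: avg=8.50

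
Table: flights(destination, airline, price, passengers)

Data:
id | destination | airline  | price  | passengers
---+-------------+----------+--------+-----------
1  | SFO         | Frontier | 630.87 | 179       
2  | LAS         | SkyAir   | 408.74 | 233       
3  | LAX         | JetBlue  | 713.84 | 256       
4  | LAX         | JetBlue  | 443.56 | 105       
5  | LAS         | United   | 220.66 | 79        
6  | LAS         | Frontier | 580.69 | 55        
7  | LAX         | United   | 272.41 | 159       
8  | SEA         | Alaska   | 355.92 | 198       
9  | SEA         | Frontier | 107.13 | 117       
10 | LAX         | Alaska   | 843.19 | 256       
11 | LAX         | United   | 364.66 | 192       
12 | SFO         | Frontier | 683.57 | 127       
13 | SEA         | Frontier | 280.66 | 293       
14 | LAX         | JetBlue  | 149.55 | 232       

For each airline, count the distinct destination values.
SELECT airline, COUNT(DISTINCT destination)
FROM flights
GROUP BY airline

Result:
  Alaska: 2 distinct
  Frontier: 3 distinct
  JetBlue: 1 distinct
  SkyAir: 1 distinct
  United: 2 distinct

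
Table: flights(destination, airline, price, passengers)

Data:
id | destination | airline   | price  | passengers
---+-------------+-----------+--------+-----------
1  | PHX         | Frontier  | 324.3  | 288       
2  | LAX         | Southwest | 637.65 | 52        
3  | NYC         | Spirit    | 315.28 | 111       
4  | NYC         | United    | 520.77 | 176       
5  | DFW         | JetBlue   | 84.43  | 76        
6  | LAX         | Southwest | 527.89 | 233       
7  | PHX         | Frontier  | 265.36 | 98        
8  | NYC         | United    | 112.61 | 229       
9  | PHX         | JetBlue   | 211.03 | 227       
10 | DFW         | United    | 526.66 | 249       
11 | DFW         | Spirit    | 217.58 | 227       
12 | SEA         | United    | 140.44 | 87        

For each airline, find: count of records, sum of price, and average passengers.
SELECT airline,
       COUNT(*) as cnt,
       SUM(price) as total_price,
       AVG(passengers) as avg_passengers
FROM flights
GROUP BY airline

Result:
  Frontier: 2 records, 589.66 total price, 193.00 avg passengers
  JetBlue: 2 records, 295.46 total price, 151.50 avg passengers
  Southwest: 2 records, 1165.54 total price, 142.50 avg passengers
  Spirit: 2 records, 532.86 total price, 169.00 avg passengers
  United: 4 records, 1300.48 total price, 185.25 avg passengers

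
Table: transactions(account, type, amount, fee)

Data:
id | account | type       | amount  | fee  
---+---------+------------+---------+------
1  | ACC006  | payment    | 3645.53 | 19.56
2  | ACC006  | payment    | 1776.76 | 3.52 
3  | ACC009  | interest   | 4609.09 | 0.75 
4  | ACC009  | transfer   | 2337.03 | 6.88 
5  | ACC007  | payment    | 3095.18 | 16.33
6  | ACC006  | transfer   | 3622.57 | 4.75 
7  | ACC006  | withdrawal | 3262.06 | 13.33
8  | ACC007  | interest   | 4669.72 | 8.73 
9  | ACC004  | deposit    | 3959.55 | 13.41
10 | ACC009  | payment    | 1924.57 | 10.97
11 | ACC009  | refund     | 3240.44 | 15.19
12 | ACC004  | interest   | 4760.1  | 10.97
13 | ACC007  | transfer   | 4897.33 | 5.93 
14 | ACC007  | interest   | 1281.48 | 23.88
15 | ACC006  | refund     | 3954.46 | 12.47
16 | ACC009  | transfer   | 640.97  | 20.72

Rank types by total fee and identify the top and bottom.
SELECT type, SUM(fee)
FROM transactions
GROUP BY type
ORDER BY SUM(fee)

All groups:
  withdrawal: 13.33
  deposit: 13.41
  refund: 27.66
  transfer: 38.28
  interest: 44.33
  payment: 50.38

Highest: payment (50.38)
Lowest: withdrawal (13.33)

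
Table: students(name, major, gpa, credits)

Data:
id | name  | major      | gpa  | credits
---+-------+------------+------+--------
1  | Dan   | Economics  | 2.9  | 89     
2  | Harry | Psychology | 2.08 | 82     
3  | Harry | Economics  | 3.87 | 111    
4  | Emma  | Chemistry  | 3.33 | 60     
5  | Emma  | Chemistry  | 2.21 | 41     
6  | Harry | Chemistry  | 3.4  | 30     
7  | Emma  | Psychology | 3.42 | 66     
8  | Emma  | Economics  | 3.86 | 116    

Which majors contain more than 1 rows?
SELECT major, COUNT(*) as cnt
FROM students
GROUP BY major
HAVING COUNT(*) > 1

Result:
  Chemistry: 3
  Economics: 3
  Psychology: 2

Note: HAVING filters groups after aggregation, WHERE filters rows before.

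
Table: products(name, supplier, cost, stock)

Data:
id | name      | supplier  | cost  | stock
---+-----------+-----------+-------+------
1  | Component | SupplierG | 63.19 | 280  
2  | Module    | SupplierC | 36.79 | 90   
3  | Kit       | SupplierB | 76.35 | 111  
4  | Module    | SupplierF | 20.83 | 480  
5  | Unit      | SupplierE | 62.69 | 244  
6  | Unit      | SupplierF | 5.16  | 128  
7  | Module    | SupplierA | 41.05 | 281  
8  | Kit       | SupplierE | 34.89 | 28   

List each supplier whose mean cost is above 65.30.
SELECT supplier, AVG(cost)
FROM products
GROUP BY supplier
HAVING AVG(cost) > 65.30

Result:
  SupplierB: avg=76.35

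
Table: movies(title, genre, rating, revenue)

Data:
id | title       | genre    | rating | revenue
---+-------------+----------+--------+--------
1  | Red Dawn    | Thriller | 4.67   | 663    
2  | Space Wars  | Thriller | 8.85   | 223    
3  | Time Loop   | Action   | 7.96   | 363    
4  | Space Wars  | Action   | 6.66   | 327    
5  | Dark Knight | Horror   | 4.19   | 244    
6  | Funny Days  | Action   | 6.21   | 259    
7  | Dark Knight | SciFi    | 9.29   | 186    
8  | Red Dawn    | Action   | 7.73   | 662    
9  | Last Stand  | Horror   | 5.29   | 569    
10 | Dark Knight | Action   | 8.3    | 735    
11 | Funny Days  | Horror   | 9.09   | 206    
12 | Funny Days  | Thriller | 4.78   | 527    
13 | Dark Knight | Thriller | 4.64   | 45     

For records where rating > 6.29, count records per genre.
SELECT genre, COUNT(*)
FROM movies
WHERE rating > 6.29
GROUP BY genre

Note: WHERE filters rows before grouping.

Result:
  Action: 4
  Horror: 1
  SciFi: 1
  Thriller: 1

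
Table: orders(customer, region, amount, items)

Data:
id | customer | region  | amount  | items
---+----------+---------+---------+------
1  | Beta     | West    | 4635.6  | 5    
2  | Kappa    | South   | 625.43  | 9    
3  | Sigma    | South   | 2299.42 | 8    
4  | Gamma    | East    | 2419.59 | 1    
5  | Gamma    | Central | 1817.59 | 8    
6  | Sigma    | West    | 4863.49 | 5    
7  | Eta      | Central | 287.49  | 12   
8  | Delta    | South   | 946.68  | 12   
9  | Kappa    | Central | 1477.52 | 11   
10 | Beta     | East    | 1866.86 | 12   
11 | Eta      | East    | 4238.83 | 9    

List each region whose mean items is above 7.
SELECT region, AVG(items)
FROM orders
GROUP BY region
HAVING AVG(items) > 7

Result:
  Central: avg=10.33
  East: avg=7.33
  South: avg=9.67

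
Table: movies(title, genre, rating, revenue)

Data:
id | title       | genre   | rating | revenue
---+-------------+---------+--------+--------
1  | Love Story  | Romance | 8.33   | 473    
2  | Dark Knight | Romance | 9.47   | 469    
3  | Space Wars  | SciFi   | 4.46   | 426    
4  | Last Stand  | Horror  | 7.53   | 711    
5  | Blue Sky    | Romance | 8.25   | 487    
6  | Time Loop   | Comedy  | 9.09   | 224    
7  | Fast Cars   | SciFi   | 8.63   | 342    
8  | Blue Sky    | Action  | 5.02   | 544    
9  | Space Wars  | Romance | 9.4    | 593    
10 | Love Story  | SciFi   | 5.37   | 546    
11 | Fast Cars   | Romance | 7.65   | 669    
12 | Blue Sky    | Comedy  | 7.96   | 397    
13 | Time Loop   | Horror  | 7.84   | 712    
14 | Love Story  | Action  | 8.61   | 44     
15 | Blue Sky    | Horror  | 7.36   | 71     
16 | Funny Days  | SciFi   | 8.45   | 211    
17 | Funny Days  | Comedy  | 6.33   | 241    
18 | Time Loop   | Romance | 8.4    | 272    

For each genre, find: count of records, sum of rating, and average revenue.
SELECT genre,
       COUNT(*) as cnt,
       SUM(rating) as total_rating,
       AVG(revenue) as avg_revenue
FROM movies
GROUP BY genre

Result:
  Action: 2 records, 13.63 total rating, 294.00 avg revenue
  Comedy: 3 records, 23.38 total rating, 287.33 avg revenue
  Horror: 3 records, 22.73 total rating, 498.00 avg revenue
  Romance: 6 records, 51.50 total rating, 493.83 avg revenue
  SciFi: 4 records, 26.91 total rating, 381.25 avg revenue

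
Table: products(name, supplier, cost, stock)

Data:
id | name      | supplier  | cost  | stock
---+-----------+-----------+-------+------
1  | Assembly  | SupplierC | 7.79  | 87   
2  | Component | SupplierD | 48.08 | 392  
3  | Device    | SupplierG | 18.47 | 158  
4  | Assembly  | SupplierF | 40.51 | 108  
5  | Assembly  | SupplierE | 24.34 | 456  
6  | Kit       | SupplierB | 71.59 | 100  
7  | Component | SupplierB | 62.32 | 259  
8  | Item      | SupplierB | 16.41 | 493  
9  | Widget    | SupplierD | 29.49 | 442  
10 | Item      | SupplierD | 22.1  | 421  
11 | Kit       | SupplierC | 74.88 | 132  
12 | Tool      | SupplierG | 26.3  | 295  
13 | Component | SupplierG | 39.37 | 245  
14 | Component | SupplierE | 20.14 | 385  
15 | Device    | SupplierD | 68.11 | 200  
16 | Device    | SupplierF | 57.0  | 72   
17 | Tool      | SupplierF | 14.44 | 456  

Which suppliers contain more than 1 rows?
SELECT supplier, COUNT(*) as cnt
FROM products
GROUP BY supplier
HAVING COUNT(*) > 1

Result:
  SupplierB: 3
  SupplierC: 2
  SupplierD: 4
  SupplierE: 2
  SupplierF: 3
  SupplierG: 3

Note: HAVING filters groups after aggregation, WHERE filters rows before.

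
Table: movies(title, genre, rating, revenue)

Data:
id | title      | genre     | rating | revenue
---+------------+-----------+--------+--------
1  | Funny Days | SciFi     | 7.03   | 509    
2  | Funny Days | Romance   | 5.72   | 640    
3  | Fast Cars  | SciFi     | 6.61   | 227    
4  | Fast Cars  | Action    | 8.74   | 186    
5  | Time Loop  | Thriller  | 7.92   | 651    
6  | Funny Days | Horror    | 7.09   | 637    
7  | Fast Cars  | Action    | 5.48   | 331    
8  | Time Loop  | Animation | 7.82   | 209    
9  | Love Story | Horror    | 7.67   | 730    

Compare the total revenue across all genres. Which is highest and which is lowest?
SELECT genre, SUM(revenue)
FROM movies
GROUP BY genre
ORDER BY SUM(revenue)

All groups:
  Animation: 209
  Action: 517
  Romance: 640
  Thriller: 651
  SciFi: 736
  Horror: 1367

Highest: Horror (1367)
Lowest: Animation (209)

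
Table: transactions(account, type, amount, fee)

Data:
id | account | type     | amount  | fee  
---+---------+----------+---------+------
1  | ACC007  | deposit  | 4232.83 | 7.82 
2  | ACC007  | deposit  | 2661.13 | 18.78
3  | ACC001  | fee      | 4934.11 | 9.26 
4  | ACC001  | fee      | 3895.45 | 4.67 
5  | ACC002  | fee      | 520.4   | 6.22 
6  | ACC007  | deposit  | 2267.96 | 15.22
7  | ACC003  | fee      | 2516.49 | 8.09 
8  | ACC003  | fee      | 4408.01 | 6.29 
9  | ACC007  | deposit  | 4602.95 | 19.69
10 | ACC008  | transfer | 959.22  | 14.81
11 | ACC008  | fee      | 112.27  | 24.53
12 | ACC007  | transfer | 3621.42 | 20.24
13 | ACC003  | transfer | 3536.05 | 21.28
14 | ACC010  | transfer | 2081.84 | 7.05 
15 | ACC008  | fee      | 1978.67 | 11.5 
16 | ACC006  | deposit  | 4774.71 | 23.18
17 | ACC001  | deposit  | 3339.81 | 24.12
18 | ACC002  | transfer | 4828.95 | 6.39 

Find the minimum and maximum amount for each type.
SELECT type, MIN(amount), MAX(amount)
FROM transactions
GROUP BY type

Result:
  deposit: min=2267.96, max=4774.71
  fee: min=112.27, max=4934.11
  transfer: min=959.22, max=4828.95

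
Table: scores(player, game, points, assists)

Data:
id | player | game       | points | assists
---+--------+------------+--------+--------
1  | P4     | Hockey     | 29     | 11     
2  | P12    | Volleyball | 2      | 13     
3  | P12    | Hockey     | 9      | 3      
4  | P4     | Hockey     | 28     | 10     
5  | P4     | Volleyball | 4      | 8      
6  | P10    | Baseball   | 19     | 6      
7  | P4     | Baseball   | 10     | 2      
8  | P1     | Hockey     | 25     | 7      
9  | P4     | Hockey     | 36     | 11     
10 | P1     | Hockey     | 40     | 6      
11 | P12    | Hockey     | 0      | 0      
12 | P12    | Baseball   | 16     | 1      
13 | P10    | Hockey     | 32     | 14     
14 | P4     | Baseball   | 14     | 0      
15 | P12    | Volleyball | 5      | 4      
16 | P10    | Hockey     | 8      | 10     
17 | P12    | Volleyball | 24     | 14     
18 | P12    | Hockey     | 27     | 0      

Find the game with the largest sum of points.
SELECT game, SUM(points) as val
FROM scores
GROUP BY game
ORDER BY val DESC
LIMIT 1

Result: Hockey with sum(points) = 234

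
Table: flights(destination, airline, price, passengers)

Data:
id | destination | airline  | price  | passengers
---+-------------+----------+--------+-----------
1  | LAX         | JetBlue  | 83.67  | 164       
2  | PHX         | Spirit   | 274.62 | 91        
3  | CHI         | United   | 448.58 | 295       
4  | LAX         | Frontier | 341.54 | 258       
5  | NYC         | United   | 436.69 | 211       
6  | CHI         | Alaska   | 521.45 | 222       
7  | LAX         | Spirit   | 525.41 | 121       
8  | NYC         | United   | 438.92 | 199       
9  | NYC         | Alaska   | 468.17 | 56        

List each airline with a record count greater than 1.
SELECT airline, COUNT(*) as cnt
FROM flights
GROUP BY airline
HAVING COUNT(*) > 1

Result:
  Alaska: 2
  Spirit: 2
  United: 3

Note: HAVING filters groups after aggregation, WHERE filters rows before.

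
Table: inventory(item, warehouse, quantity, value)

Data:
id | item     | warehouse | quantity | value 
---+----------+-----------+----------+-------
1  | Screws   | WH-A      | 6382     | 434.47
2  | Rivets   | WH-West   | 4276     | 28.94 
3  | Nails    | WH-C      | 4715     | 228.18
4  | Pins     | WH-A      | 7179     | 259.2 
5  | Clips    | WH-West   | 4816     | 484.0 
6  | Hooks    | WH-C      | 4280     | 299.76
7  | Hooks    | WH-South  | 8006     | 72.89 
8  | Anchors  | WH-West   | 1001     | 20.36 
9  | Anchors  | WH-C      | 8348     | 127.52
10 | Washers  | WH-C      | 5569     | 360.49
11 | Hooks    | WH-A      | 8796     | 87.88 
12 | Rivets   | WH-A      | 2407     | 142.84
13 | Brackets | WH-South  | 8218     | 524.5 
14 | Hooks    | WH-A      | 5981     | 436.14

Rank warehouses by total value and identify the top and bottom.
SELECT warehouse, SUM(value)
FROM inventory
GROUP BY warehouse
ORDER BY SUM(value)

All groups:
  WH-West: 533.30
  WH-South: 597.39
  WH-C: 1015.95
  WH-A: 1360.53

Highest: WH-A (1360.53)
Lowest: WH-West (533.30)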